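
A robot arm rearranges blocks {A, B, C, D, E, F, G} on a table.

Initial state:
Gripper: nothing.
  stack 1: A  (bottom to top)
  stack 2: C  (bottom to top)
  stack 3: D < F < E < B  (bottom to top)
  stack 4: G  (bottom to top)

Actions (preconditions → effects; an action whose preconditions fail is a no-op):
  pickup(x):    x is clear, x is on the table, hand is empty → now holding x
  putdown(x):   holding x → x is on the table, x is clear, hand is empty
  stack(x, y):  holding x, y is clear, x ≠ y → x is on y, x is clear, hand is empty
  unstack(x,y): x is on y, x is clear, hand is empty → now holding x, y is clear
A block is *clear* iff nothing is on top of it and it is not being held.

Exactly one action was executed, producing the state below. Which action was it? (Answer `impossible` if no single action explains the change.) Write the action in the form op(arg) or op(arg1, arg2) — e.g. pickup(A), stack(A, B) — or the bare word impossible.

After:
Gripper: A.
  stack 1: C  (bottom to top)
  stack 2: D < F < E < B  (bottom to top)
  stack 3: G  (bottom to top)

target: towers=[C; D/F/E/B; G] holding=A
     unstack(B, E) → towers=[A; C; D/F/E; G] holding=B
         pickup(G) → towers=[A; C; D/F/E/B] holding=G
         pickup(A) → towers=[C; D/F/E/B; G] holding=A  ← match
         pickup(C) → towers=[A; D/F/E/B; G] holding=C

pickup(A)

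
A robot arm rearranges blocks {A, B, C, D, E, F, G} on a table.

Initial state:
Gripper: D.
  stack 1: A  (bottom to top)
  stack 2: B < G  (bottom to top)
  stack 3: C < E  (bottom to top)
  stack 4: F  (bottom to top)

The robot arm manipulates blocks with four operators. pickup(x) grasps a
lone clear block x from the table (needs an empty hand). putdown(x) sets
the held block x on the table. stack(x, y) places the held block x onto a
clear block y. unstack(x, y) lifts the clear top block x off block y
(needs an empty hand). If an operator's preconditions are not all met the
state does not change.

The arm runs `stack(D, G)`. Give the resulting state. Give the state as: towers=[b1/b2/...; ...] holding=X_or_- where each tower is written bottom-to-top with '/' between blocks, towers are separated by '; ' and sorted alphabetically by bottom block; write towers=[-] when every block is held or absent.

towers=[A; B/G/D; C/E; F] holding=-

before: towers=[A; B/G; C/E; F] holding=D
pre[stack(D, G)]: holding(D) yes, clear(G) yes, D≠G yes
all met → apply stack(D, G)
after:  towers=[A; B/G/D; C/E; F] holding=-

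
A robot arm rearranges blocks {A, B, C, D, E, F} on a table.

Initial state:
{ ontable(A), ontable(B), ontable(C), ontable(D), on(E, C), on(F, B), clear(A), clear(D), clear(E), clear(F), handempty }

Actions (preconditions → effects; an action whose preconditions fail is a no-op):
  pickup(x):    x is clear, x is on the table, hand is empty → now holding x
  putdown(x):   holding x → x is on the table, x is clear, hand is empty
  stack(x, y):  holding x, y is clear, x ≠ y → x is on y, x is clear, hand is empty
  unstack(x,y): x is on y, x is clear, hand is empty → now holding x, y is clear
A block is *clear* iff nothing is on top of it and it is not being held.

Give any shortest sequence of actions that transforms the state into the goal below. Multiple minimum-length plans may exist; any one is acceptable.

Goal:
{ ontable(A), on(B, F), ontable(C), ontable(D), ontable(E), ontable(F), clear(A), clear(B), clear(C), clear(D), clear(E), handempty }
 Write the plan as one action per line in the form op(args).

unstack(F, B)
putdown(F)
pickup(B)
stack(B, F)
unstack(E, C)
putdown(E)

step 1 (unstack(F, B)): towers=[A; B; C/E; D] holding=F
step 2 (putdown(F)): towers=[A; B; C/E; D; F] holding=-
step 3 (pickup(B)): towers=[A; C/E; D; F] holding=B
step 4 (stack(B, F)): towers=[A; C/E; D; F/B] holding=-
step 5 (unstack(E, C)): towers=[A; C; D; F/B] holding=E
step 6 (putdown(E)): towers=[A; C; D; E; F/B] holding=-
goal check: towers=[A; C; D; E; F/B] holding=- — reached (length 6, optimal by BFS)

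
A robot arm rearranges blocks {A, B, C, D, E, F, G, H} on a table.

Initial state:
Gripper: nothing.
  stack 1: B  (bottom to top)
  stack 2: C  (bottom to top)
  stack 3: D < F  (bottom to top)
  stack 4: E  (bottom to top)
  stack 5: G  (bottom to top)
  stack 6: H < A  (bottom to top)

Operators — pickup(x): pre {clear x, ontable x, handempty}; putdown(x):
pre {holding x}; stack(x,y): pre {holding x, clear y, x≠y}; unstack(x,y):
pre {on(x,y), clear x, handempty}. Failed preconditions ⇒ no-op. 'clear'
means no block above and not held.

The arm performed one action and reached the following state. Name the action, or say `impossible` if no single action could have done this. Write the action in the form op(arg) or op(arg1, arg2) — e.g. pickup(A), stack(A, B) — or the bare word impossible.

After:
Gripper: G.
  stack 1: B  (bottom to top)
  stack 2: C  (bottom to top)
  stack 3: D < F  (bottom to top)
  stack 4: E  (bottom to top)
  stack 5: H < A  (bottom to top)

target: towers=[B; C; D/F; E; H/A] holding=G
         pickup(G) → towers=[B; C; D/F; E; H/A] holding=G  ← match
     unstack(A, H) → towers=[B; C; D/F; E; G; H] holding=A
         pickup(E) → towers=[B; C; D/F; G; H/A] holding=E
         pickup(B) → towers=[C; D/F; E; G; H/A] holding=B
     unstack(F, D) → towers=[B; C; D; E; G; H/A] holding=F
         pickup(C) → towers=[B; D/F; E; G; H/A] holding=C

pickup(G)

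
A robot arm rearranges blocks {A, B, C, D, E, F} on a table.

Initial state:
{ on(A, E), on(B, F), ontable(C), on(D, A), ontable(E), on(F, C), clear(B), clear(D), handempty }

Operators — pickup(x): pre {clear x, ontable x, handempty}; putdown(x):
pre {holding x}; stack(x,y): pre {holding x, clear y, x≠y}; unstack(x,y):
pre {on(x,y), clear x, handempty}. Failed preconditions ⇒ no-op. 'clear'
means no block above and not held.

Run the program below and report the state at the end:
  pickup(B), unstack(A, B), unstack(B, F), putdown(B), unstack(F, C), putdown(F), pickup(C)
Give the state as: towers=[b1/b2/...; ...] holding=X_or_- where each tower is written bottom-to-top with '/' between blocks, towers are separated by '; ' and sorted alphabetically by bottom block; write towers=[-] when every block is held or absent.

towers=[B; E/A/D; F] holding=C

step 1 (pickup(B)) [no-op]: towers=[C/F/B; E/A/D] holding=-
step 2 (unstack(A, B)) [no-op]: towers=[C/F/B; E/A/D] holding=-
step 3 (unstack(B, F)): towers=[C/F; E/A/D] holding=B
step 4 (putdown(B)): towers=[B; C/F; E/A/D] holding=-
step 5 (unstack(F, C)): towers=[B; C; E/A/D] holding=F
step 6 (putdown(F)): towers=[B; C; E/A/D; F] holding=-
step 7 (pickup(C)): towers=[B; E/A/D; F] holding=C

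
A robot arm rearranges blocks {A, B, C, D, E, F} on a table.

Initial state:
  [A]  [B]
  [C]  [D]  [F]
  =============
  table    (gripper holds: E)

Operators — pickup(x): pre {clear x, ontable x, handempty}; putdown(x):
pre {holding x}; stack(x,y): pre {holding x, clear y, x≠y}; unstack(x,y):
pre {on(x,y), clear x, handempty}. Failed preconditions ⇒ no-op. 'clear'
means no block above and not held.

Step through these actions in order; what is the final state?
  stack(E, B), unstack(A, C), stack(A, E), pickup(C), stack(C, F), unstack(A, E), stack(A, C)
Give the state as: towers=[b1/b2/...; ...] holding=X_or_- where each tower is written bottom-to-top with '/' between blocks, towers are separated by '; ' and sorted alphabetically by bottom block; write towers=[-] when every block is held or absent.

towers=[D/B/E; F/C/A] holding=-

step 1 (stack(E, B)): towers=[C/A; D/B/E; F] holding=-
step 2 (unstack(A, C)): towers=[C; D/B/E; F] holding=A
step 3 (stack(A, E)): towers=[C; D/B/E/A; F] holding=-
step 4 (pickup(C)): towers=[D/B/E/A; F] holding=C
step 5 (stack(C, F)): towers=[D/B/E/A; F/C] holding=-
step 6 (unstack(A, E)): towers=[D/B/E; F/C] holding=A
step 7 (stack(A, C)): towers=[D/B/E; F/C/A] holding=-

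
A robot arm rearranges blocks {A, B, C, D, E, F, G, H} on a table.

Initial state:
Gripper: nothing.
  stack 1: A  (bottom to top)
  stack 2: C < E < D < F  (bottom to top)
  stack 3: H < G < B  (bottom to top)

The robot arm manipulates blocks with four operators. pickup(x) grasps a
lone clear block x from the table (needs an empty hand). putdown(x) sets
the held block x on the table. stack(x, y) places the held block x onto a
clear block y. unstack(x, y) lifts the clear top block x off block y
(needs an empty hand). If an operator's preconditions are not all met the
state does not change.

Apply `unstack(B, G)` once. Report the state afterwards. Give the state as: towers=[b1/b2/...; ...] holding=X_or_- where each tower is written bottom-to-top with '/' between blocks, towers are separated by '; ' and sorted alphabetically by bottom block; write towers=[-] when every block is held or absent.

towers=[A; C/E/D/F; H/G] holding=B

before: towers=[A; C/E/D/F; H/G/B] holding=-
pre[unstack(B, G)]: on(B,G) ✓, clear(B) ✓, handempty ✓
all met → apply unstack(B, G)
after:  towers=[A; C/E/D/F; H/G] holding=B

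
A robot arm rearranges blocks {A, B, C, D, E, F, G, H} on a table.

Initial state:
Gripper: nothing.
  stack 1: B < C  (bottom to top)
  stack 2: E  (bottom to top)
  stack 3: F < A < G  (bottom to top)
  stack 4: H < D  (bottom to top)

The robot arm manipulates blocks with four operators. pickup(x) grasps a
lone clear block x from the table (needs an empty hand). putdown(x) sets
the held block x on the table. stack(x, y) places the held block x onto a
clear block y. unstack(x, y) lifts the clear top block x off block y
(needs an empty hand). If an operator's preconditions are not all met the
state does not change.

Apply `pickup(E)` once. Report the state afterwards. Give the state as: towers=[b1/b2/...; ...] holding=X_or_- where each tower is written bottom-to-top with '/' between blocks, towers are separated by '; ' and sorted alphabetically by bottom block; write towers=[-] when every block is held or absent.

before: towers=[B/C; E; F/A/G; H/D] holding=-
pre[pickup(E)]: clear(E) yes, ontable(E) yes, handempty yes
all met → apply pickup(E)
after:  towers=[B/C; F/A/G; H/D] holding=E

towers=[B/C; F/A/G; H/D] holding=E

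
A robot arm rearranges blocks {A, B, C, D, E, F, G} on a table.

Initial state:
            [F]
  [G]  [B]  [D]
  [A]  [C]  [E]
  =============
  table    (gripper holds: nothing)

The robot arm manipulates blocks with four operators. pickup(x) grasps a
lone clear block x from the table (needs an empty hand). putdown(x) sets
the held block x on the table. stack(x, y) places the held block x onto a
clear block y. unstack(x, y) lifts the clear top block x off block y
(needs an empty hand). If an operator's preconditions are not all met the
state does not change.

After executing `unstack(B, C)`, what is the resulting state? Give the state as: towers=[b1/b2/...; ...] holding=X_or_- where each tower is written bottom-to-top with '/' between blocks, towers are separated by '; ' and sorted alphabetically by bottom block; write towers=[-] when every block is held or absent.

towers=[A/G; C; E/D/F] holding=B

before: towers=[A/G; C/B; E/D/F] holding=-
pre[unstack(B, C)]: on(B,C) ok, clear(B) ok, handempty ok
all met → apply unstack(B, C)
after:  towers=[A/G; C; E/D/F] holding=B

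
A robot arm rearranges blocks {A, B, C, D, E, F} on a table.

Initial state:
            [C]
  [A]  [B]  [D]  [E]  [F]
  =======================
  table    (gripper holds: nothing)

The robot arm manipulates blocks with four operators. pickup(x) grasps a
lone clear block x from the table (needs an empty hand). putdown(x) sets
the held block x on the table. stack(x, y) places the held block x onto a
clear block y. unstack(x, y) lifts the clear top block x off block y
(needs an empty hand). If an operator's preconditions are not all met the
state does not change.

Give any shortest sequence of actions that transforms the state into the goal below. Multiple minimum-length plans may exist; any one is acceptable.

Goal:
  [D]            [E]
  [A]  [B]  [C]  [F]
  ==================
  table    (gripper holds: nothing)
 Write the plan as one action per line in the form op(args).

pickup(E)
stack(E, F)
unstack(C, D)
putdown(C)
pickup(D)
stack(D, A)

step 1 (pickup(E)): towers=[A; B; D/C; F] holding=E
step 2 (stack(E, F)): towers=[A; B; D/C; F/E] holding=-
step 3 (unstack(C, D)): towers=[A; B; D; F/E] holding=C
step 4 (putdown(C)): towers=[A; B; C; D; F/E] holding=-
step 5 (pickup(D)): towers=[A; B; C; F/E] holding=D
step 6 (stack(D, A)): towers=[A/D; B; C; F/E] holding=-
goal check: towers=[A/D; B; C; F/E] holding=- — reached (length 6, optimal by BFS)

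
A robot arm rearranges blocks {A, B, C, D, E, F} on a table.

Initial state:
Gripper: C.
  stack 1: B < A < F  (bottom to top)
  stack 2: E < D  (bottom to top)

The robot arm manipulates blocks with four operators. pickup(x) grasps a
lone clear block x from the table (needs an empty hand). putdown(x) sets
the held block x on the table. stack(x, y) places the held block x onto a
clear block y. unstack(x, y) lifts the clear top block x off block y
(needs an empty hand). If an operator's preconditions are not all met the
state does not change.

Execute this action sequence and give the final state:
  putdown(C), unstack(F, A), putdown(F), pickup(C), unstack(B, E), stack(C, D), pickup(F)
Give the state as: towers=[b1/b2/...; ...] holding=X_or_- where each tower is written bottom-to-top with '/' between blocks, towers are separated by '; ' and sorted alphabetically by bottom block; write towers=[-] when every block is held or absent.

step 1 (putdown(C)): towers=[B/A/F; C; E/D] holding=-
step 2 (unstack(F, A)): towers=[B/A; C; E/D] holding=F
step 3 (putdown(F)): towers=[B/A; C; E/D; F] holding=-
step 4 (pickup(C)): towers=[B/A; E/D; F] holding=C
step 5 (unstack(B, E)) [no-op]: towers=[B/A; E/D; F] holding=C
step 6 (stack(C, D)): towers=[B/A; E/D/C; F] holding=-
step 7 (pickup(F)): towers=[B/A; E/D/C] holding=F

towers=[B/A; E/D/C] holding=F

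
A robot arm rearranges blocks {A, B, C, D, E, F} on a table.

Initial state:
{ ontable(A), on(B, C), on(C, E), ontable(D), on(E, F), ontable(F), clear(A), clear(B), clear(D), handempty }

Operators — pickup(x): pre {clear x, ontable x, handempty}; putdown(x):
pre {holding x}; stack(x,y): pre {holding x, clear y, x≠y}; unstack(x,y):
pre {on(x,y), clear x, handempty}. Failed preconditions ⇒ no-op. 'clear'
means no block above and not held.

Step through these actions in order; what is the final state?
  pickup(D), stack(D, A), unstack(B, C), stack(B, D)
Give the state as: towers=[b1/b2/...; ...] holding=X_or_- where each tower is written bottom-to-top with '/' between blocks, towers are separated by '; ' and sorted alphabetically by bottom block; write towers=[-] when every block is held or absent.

step 1 (pickup(D)): towers=[A; F/E/C/B] holding=D
step 2 (stack(D, A)): towers=[A/D; F/E/C/B] holding=-
step 3 (unstack(B, C)): towers=[A/D; F/E/C] holding=B
step 4 (stack(B, D)): towers=[A/D/B; F/E/C] holding=-

towers=[A/D/B; F/E/C] holding=-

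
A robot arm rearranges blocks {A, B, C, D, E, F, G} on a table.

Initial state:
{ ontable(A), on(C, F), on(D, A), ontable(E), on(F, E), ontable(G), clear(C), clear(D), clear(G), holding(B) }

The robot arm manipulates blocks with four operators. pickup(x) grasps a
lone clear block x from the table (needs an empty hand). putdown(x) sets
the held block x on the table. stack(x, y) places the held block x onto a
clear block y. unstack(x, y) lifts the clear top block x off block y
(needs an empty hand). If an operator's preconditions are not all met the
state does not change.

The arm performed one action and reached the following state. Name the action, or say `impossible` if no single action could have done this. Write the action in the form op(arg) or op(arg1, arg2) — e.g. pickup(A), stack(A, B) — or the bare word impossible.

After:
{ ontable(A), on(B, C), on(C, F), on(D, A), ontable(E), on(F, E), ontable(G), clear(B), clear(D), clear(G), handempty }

target: towers=[A/D; E/F/C/B; G] holding=-
        putdown(B) → towers=[A/D; B; E/F/C; G] holding=-
       stack(B, G) → towers=[A/D; E/F/C; G/B] holding=-
       stack(B, D) → towers=[A/D/B; E/F/C; G] holding=-
       stack(B, C) → towers=[A/D; E/F/C/B; G] holding=-  ← match

stack(B, C)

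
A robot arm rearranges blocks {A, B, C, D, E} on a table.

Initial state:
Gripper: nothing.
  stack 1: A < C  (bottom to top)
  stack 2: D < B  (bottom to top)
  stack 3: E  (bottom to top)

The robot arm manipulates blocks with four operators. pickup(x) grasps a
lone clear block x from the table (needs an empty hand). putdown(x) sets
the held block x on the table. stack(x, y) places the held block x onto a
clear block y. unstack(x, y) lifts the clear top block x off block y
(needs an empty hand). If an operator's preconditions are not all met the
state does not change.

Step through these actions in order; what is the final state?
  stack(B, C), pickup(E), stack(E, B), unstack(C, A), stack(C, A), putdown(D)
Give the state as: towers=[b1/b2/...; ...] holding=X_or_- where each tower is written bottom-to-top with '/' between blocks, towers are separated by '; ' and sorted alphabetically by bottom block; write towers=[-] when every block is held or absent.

step 1 (stack(B, C)) [no-op]: towers=[A/C; D/B; E] holding=-
step 2 (pickup(E)): towers=[A/C; D/B] holding=E
step 3 (stack(E, B)): towers=[A/C; D/B/E] holding=-
step 4 (unstack(C, A)): towers=[A; D/B/E] holding=C
step 5 (stack(C, A)): towers=[A/C; D/B/E] holding=-
step 6 (putdown(D)) [no-op]: towers=[A/C; D/B/E] holding=-

towers=[A/C; D/B/E] holding=-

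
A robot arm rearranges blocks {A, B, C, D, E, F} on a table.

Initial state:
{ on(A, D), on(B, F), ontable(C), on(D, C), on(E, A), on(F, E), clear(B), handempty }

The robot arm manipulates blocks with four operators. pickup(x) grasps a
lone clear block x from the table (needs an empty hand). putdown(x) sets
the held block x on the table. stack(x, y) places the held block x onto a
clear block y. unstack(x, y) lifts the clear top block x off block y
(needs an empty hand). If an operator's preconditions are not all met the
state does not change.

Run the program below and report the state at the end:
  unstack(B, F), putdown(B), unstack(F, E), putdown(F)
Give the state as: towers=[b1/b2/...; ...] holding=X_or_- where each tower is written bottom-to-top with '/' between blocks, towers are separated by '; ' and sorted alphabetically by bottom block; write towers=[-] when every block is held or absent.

towers=[B; C/D/A/E; F] holding=-

step 1 (unstack(B, F)): towers=[C/D/A/E/F] holding=B
step 2 (putdown(B)): towers=[B; C/D/A/E/F] holding=-
step 3 (unstack(F, E)): towers=[B; C/D/A/E] holding=F
step 4 (putdown(F)): towers=[B; C/D/A/E; F] holding=-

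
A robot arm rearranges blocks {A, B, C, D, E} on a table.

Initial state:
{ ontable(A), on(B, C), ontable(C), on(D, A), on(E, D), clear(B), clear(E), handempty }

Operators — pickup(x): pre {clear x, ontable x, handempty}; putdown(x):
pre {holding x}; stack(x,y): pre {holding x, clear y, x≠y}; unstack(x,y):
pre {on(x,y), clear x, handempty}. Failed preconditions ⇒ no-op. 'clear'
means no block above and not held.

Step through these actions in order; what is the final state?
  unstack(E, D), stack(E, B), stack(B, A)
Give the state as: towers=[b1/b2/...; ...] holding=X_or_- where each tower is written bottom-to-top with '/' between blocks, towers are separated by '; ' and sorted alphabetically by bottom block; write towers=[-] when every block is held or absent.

towers=[A/D; C/B/E] holding=-

step 1 (unstack(E, D)): towers=[A/D; C/B] holding=E
step 2 (stack(E, B)): towers=[A/D; C/B/E] holding=-
step 3 (stack(B, A)) [no-op]: towers=[A/D; C/B/E] holding=-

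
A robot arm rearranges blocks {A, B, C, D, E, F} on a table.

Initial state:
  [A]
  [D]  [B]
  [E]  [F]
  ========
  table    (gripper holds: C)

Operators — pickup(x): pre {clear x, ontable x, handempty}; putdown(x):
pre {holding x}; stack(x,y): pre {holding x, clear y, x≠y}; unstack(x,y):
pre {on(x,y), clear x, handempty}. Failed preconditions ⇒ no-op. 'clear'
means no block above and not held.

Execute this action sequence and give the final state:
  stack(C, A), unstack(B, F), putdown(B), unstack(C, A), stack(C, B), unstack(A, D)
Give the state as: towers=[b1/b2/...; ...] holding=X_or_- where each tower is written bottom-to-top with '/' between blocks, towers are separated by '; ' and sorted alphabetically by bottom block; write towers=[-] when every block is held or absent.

towers=[B/C; E/D; F] holding=A

step 1 (stack(C, A)): towers=[E/D/A/C; F/B] holding=-
step 2 (unstack(B, F)): towers=[E/D/A/C; F] holding=B
step 3 (putdown(B)): towers=[B; E/D/A/C; F] holding=-
step 4 (unstack(C, A)): towers=[B; E/D/A; F] holding=C
step 5 (stack(C, B)): towers=[B/C; E/D/A; F] holding=-
step 6 (unstack(A, D)): towers=[B/C; E/D; F] holding=A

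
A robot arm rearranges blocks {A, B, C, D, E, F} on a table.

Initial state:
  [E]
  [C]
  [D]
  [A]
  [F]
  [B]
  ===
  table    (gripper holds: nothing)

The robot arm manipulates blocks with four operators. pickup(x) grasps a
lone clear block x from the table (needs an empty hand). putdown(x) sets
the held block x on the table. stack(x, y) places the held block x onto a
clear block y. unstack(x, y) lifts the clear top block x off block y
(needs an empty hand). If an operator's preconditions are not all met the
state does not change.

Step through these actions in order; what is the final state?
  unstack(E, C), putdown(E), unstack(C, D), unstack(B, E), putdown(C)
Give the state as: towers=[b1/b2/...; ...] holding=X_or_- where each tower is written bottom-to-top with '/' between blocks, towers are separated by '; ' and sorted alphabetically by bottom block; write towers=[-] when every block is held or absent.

towers=[B/F/A/D; C; E] holding=-

step 1 (unstack(E, C)): towers=[B/F/A/D/C] holding=E
step 2 (putdown(E)): towers=[B/F/A/D/C; E] holding=-
step 3 (unstack(C, D)): towers=[B/F/A/D; E] holding=C
step 4 (unstack(B, E)) [no-op]: towers=[B/F/A/D; E] holding=C
step 5 (putdown(C)): towers=[B/F/A/D; C; E] holding=-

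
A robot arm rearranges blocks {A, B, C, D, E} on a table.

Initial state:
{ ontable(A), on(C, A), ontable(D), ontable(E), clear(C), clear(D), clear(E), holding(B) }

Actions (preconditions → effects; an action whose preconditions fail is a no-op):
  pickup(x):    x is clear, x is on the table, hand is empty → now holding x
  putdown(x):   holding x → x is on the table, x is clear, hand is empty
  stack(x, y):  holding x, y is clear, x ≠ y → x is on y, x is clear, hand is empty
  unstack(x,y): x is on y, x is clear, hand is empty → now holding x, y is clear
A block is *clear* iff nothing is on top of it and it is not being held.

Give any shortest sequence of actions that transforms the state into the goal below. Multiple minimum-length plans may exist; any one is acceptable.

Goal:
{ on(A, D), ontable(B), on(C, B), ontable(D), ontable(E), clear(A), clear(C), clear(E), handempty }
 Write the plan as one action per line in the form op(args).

putdown(B)
unstack(C, A)
stack(C, B)
pickup(A)
stack(A, D)

step 1 (putdown(B)): towers=[A/C; B; D; E] holding=-
step 2 (unstack(C, A)): towers=[A; B; D; E] holding=C
step 3 (stack(C, B)): towers=[A; B/C; D; E] holding=-
step 4 (pickup(A)): towers=[B/C; D; E] holding=A
step 5 (stack(A, D)): towers=[B/C; D/A; E] holding=-
goal check: towers=[B/C; D/A; E] holding=- — reached (length 5, optimal by BFS)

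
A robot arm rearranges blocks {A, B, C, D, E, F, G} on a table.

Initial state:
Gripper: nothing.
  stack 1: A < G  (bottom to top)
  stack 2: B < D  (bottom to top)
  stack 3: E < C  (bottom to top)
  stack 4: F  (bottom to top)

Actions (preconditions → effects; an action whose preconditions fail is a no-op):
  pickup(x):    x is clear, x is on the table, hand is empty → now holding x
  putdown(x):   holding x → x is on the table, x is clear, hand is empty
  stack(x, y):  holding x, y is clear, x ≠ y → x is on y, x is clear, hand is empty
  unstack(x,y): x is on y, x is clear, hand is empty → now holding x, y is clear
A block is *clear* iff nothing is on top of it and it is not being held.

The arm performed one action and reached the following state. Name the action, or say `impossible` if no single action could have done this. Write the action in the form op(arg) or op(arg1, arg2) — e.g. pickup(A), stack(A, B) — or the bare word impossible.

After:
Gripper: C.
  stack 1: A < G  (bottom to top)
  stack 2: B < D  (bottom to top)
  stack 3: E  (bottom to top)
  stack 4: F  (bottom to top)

target: towers=[A/G; B/D; E; F] holding=C
         pickup(F) → towers=[A/G; B/D; E/C] holding=F
     unstack(G, A) → towers=[A; B/D; E/C; F] holding=G
     unstack(D, B) → towers=[A/G; B; E/C; F] holding=D
     unstack(C, E) → towers=[A/G; B/D; E; F] holding=C  ← match

unstack(C, E)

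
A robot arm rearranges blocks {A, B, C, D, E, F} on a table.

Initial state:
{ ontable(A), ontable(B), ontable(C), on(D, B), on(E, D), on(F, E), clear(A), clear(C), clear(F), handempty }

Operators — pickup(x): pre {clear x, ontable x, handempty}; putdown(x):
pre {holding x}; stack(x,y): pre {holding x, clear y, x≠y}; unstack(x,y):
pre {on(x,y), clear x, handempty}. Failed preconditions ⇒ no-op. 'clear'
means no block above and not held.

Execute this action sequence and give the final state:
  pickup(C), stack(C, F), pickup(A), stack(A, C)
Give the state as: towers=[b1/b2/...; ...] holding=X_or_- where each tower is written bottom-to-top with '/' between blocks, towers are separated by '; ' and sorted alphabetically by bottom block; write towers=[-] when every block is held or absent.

towers=[B/D/E/F/C/A] holding=-

step 1 (pickup(C)): towers=[A; B/D/E/F] holding=C
step 2 (stack(C, F)): towers=[A; B/D/E/F/C] holding=-
step 3 (pickup(A)): towers=[B/D/E/F/C] holding=A
step 4 (stack(A, C)): towers=[B/D/E/F/C/A] holding=-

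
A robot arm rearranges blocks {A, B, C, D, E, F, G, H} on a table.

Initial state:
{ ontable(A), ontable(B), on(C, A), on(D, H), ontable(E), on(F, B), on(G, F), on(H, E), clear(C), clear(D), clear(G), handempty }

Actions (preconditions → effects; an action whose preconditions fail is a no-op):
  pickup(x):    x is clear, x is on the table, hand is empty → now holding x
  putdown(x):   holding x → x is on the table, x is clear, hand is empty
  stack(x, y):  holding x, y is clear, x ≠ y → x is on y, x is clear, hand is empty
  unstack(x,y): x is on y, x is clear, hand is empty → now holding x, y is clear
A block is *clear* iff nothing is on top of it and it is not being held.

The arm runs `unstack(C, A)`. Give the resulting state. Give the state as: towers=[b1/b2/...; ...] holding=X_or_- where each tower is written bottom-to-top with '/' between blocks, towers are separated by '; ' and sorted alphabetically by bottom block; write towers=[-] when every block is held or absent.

before: towers=[A/C; B/F/G; E/H/D] holding=-
pre[unstack(C, A)]: on(C,A) yes, clear(C) yes, handempty yes
all met → apply unstack(C, A)
after:  towers=[A; B/F/G; E/H/D] holding=C

towers=[A; B/F/G; E/H/D] holding=C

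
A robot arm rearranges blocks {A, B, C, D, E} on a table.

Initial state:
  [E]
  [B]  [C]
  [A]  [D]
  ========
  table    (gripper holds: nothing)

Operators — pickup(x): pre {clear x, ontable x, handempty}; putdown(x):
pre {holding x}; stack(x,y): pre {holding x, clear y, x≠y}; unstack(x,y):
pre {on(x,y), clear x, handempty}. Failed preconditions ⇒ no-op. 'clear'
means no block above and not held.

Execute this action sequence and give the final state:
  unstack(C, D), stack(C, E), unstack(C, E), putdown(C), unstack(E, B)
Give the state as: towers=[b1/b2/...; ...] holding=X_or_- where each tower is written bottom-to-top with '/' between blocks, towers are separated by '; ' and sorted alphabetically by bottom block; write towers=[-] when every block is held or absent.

towers=[A/B; C; D] holding=E

step 1 (unstack(C, D)): towers=[A/B/E; D] holding=C
step 2 (stack(C, E)): towers=[A/B/E/C; D] holding=-
step 3 (unstack(C, E)): towers=[A/B/E; D] holding=C
step 4 (putdown(C)): towers=[A/B/E; C; D] holding=-
step 5 (unstack(E, B)): towers=[A/B; C; D] holding=E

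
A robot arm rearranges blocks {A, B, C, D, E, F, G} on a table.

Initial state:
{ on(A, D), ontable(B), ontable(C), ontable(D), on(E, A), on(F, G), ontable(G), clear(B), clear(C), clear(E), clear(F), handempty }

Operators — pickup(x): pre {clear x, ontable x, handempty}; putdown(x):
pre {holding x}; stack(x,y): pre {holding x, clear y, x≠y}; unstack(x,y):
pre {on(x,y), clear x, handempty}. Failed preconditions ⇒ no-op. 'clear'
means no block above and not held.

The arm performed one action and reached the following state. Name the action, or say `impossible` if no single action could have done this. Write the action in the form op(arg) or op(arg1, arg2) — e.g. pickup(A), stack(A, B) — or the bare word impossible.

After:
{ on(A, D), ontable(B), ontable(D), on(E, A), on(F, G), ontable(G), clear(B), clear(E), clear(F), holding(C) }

pickup(C)

target: towers=[B; D/A/E; G/F] holding=C
         pickup(B) → towers=[C; D/A/E; G/F] holding=B
     unstack(F, G) → towers=[B; C; D/A/E; G] holding=F
     unstack(E, A) → towers=[B; C; D/A; G/F] holding=E
         pickup(C) → towers=[B; D/A/E; G/F] holding=C  ← match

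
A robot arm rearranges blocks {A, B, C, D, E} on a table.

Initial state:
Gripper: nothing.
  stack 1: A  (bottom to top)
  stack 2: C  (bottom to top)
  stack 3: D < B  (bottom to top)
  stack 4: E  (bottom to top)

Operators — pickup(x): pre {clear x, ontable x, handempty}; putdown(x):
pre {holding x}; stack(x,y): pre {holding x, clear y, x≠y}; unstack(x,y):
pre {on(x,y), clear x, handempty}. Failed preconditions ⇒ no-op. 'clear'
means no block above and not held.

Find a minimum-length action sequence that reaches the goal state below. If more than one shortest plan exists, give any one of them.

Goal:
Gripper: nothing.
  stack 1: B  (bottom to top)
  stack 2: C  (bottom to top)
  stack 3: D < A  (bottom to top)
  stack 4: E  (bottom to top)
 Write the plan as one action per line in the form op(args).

unstack(B, D)
putdown(B)
pickup(A)
stack(A, D)

step 1 (unstack(B, D)): towers=[A; C; D; E] holding=B
step 2 (putdown(B)): towers=[A; B; C; D; E] holding=-
step 3 (pickup(A)): towers=[B; C; D; E] holding=A
step 4 (stack(A, D)): towers=[B; C; D/A; E] holding=-
goal check: towers=[B; C; D/A; E] holding=- — reached (length 4, optimal by BFS)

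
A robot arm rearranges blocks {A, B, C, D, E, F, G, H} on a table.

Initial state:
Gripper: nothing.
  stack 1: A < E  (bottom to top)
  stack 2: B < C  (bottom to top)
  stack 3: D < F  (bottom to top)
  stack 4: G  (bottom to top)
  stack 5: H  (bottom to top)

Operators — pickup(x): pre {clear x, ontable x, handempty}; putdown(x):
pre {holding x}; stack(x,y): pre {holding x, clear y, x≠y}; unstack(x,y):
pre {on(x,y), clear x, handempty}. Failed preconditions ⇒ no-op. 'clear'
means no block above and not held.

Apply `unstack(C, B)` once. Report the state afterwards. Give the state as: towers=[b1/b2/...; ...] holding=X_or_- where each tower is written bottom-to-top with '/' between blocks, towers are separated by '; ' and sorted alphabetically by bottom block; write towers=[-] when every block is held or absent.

before: towers=[A/E; B/C; D/F; G; H] holding=-
pre[unstack(C, B)]: on(C,B) ✓, clear(C) ✓, handempty ✓
all met → apply unstack(C, B)
after:  towers=[A/E; B; D/F; G; H] holding=C

towers=[A/E; B; D/F; G; H] holding=C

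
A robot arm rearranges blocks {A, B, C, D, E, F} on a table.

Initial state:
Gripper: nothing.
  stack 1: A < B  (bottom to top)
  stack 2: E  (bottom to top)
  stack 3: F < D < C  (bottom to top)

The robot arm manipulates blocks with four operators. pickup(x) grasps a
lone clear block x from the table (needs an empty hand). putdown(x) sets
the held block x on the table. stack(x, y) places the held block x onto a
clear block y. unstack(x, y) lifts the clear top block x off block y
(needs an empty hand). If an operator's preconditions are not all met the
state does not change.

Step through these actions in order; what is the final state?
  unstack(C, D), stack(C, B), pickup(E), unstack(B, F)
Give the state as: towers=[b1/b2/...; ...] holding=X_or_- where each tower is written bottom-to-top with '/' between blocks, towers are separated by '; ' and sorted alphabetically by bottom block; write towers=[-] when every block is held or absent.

step 1 (unstack(C, D)): towers=[A/B; E; F/D] holding=C
step 2 (stack(C, B)): towers=[A/B/C; E; F/D] holding=-
step 3 (pickup(E)): towers=[A/B/C; F/D] holding=E
step 4 (unstack(B, F)) [no-op]: towers=[A/B/C; F/D] holding=E

towers=[A/B/C; F/D] holding=E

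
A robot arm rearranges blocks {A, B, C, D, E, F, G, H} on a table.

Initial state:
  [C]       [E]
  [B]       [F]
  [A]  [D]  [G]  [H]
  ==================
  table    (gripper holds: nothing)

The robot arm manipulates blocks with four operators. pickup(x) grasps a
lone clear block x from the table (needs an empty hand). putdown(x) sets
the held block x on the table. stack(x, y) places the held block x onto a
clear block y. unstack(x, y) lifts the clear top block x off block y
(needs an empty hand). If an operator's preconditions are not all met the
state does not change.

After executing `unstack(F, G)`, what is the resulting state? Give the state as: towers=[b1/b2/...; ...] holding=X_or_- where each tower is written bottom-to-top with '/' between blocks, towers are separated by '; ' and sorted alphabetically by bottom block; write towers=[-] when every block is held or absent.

towers=[A/B/C; D; G/F/E; H] holding=-

before: towers=[A/B/C; D; G/F/E; H] holding=-
pre[unstack(F, G)]: on(F,G) ✓, clear(F) ✗, handempty ✓
clear(F) unmet → unstack(F, G) is a no-op
after:  towers=[A/B/C; D; G/F/E; H] holding=-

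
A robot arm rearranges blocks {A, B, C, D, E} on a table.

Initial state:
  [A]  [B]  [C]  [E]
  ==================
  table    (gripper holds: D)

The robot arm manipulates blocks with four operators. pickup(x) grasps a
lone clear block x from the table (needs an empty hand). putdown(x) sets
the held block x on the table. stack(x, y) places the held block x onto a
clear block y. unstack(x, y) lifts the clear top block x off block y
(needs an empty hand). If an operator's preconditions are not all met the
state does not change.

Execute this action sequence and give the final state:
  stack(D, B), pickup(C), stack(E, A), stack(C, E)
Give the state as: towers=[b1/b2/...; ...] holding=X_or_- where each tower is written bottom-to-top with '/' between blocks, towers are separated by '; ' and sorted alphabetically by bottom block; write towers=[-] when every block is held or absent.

towers=[A; B/D; E/C] holding=-

step 1 (stack(D, B)): towers=[A; B/D; C; E] holding=-
step 2 (pickup(C)): towers=[A; B/D; E] holding=C
step 3 (stack(E, A)) [no-op]: towers=[A; B/D; E] holding=C
step 4 (stack(C, E)): towers=[A; B/D; E/C] holding=-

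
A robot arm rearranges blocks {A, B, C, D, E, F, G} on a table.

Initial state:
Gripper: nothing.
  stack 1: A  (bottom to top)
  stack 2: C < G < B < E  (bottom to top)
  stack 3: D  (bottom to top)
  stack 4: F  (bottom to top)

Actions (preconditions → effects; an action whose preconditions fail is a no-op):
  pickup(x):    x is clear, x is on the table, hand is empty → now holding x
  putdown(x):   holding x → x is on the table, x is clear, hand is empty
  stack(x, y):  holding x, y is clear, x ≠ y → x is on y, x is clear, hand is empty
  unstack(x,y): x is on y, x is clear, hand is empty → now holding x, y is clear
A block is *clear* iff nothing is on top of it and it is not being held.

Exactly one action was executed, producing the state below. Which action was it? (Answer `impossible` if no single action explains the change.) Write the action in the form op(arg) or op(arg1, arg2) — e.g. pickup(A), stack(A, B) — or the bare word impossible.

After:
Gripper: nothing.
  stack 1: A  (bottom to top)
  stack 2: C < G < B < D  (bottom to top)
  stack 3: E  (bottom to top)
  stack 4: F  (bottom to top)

impossible

target: towers=[A; C/G/B/D; E; F] holding=-
         pickup(F) → towers=[A; C/G/B/E; D] holding=F
         pickup(D) → towers=[A; C/G/B/E; F] holding=D
         pickup(A) → towers=[C/G/B/E; D; F] holding=A
     unstack(E, B) → towers=[A; C/G/B; D; F] holding=E
none of the 4 applicable actions match → impossible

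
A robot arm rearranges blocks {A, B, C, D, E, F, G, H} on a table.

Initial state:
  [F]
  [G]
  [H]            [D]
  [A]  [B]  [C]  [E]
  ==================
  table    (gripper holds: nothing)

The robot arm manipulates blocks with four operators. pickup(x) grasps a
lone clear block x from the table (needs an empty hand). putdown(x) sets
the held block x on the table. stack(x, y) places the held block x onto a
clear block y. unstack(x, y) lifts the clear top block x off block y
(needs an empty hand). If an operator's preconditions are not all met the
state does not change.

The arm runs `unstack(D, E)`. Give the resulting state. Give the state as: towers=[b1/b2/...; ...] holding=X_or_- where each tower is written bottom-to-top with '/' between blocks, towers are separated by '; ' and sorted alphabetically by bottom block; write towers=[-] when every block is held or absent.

before: towers=[A/H/G/F; B; C; E/D] holding=-
pre[unstack(D, E)]: on(D,E) yes, clear(D) yes, handempty yes
all met → apply unstack(D, E)
after:  towers=[A/H/G/F; B; C; E] holding=D

towers=[A/H/G/F; B; C; E] holding=D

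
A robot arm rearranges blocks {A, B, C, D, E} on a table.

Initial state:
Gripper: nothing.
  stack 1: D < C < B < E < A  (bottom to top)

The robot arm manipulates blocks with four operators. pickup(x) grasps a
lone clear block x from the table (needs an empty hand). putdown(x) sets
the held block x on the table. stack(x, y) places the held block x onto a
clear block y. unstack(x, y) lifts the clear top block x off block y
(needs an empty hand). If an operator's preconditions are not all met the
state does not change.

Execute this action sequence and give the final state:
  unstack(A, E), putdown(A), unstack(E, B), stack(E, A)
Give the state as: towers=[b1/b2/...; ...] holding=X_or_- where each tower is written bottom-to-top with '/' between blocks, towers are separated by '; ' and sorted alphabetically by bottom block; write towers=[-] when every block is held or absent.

step 1 (unstack(A, E)): towers=[D/C/B/E] holding=A
step 2 (putdown(A)): towers=[A; D/C/B/E] holding=-
step 3 (unstack(E, B)): towers=[A; D/C/B] holding=E
step 4 (stack(E, A)): towers=[A/E; D/C/B] holding=-

towers=[A/E; D/C/B] holding=-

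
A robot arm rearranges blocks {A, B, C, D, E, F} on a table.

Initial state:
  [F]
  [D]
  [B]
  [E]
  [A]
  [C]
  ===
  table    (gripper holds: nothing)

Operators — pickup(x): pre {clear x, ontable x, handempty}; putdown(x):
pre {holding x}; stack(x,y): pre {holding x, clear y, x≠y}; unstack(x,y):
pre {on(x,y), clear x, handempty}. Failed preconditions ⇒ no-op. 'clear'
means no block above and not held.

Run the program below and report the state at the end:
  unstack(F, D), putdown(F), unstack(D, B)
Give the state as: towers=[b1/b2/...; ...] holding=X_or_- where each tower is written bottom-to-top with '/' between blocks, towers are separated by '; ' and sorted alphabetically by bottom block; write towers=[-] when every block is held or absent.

towers=[C/A/E/B; F] holding=D

step 1 (unstack(F, D)): towers=[C/A/E/B/D] holding=F
step 2 (putdown(F)): towers=[C/A/E/B/D; F] holding=-
step 3 (unstack(D, B)): towers=[C/A/E/B; F] holding=D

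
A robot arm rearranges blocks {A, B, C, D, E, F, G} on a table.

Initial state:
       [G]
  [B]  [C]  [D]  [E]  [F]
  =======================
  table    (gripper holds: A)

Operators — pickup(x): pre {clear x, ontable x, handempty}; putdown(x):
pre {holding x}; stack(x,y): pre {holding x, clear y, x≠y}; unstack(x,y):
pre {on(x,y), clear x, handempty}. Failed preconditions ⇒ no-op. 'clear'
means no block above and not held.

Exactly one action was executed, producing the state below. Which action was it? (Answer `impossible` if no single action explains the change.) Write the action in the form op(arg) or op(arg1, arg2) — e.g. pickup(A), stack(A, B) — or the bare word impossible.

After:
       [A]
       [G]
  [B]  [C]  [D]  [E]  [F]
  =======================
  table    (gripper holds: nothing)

stack(A, G)

target: towers=[B; C/G/A; D; E; F] holding=-
        putdown(A) → towers=[A; B; C/G; D; E; F] holding=-
       stack(A, B) → towers=[B/A; C/G; D; E; F] holding=-
       stack(A, F) → towers=[B; C/G; D; E; F/A] holding=-
       stack(A, G) → towers=[B; C/G/A; D; E; F] holding=-  ← match
       stack(A, D) → towers=[B; C/G; D/A; E; F] holding=-
       stack(A, E) → towers=[B; C/G; D; E/A; F] holding=-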